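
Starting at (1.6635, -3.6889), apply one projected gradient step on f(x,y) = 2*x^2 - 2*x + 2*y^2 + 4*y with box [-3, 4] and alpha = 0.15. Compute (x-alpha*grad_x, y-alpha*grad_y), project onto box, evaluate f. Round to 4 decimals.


Step 1: Compute gradient at (1.6635, -3.6889).
grad_x = 2*2*1.6635 - 2 = 4.654
grad_y = 2*2*-3.6889 + 4 = -10.7556
Step 2: Gradient step.
x_raw = 1.6635 - 0.15*4.654 = 0.9654
y_raw = -3.6889 - 0.15*-10.7556 = -2.0756
Step 3: Project onto [-3, 4].
x_proj = clip(0.9654) = 0.9654
y_proj = clip(-2.0756) = -2.0756
Step 4: Evaluate f.
f(0.9654, -2.0756) = 0.2469


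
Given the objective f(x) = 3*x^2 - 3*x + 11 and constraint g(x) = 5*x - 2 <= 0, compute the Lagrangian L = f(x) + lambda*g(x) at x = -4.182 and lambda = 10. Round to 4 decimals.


Step 1: Evaluate f(x).
f(-4.182) = 3*(-4.182)^2 - 3*(-4.182) + 11 = 76.0134
Step 2: Evaluate g(x).
g(-4.182) = 5*-4.182 - 2 = -22.91
Step 3: Compute Lagrangian.
L = 76.0134 + 10*-22.91 = -153.0866


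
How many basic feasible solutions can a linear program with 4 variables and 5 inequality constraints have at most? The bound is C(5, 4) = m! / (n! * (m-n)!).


Each vertex corresponds to some choice of n active constraints out of m, so the number of vertices is at most C(m, n) = m! / (n!(m-n)!).
m = 5, n = 4
Numerator: 5 * 4 * 3 * 2
Denominator: 4! = 24
C(5, 4) = 5


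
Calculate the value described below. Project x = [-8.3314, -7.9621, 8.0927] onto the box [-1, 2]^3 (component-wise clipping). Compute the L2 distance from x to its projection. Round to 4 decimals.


Project each component onto [-1, 2].
clip(-8.3314) = -1.0, clip(-7.9621) = -1.0, clip(8.0927) = 2.0
Projection = [-1.0, -1.0, 2.0]
Squared diffs: [53.7494, 48.4708, 37.121]
Distance = sqrt(139.3412) = 11.8043


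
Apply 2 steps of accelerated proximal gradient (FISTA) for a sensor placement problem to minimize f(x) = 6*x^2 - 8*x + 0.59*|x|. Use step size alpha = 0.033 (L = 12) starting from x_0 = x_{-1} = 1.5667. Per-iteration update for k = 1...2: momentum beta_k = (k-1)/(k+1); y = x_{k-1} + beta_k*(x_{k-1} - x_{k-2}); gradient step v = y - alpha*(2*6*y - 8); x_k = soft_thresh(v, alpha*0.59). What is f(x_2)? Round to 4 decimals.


FISTA on f(x) = 6*x^2 - 8*x + 0.59*|x|
L = 12, alpha = 0.033
Iteration 1: beta = 0.0, y = 1.5667 + 0.0*(1.5667 - 1.5667) = 1.5667
  grad(y) = 10.8004, v = y - alpha*grad = 1.2103
  prox(v) = soft_thresh(1.2103, 0.0195) = 1.1908
Iteration 2: beta = 0.3333, y = 1.1908 + 0.3333*(1.1908 - 1.5667) = 1.0655
  grad(y) = 4.7863, v = y - alpha*grad = 0.9076
  prox(v) = soft_thresh(0.9076, 0.0195) = 0.8881
f(x_2) = 6*0.8881^2 - 8*0.8881 + 0.59*|0.8881| = -1.8485


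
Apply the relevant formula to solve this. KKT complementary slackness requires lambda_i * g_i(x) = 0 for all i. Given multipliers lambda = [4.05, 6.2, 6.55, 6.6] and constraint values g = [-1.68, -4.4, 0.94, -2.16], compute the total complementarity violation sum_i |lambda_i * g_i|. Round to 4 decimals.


KKT complementary slackness check:
lambda_1 * g_1 = 4.05 * -1.68 = -6.804
lambda_2 * g_2 = 6.2 * -4.4 = -27.28
lambda_3 * g_3 = 6.55 * 0.94 = 6.157
lambda_4 * g_4 = 6.6 * -2.16 = -14.256
Total violation = 6.804 + 27.28 + 6.157 + 14.256 = 54.497


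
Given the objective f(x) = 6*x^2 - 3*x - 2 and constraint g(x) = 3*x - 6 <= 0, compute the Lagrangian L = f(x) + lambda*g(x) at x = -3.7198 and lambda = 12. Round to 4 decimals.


Step 1: Evaluate f(x).
f(-3.7198) = 6*(-3.7198)^2 - 3*(-3.7198) - 2 = 92.1809
Step 2: Evaluate g(x).
g(-3.7198) = 3*-3.7198 - 6 = -17.1594
Step 3: Compute Lagrangian.
L = 92.1809 + 12*-17.1594 = -113.7319


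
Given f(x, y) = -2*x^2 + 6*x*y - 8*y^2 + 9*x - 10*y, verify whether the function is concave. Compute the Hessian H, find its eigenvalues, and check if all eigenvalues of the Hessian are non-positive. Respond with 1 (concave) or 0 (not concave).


The Hessian of f(x,y) = -2*x^2 + 6*x*y - 8*y^2 + 9*x - 10*y is:
H = [[-4, 6], [6, -16]]
Trace = -4 - 16 = -20
Determinant = -4*-16 - (6)^2 = 28
Discriminant = (-20)^2 - 4*28 = 288.0
Eigenvalues: lambda_1 = -18.4853, lambda_2 = -1.5147
The function is concave.

1


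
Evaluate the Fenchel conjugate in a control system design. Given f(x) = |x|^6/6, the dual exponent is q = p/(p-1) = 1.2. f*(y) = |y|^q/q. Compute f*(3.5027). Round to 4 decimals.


The conjugate exponent q satisfies 1/p + 1/q = 1.
p = 6, so q = 6/(6 - 1) = 1.2
|y|^q = 3.5027^1.2 = 4.5007
f*(3.5027) = 4.5007 / 1.2 = 3.7506


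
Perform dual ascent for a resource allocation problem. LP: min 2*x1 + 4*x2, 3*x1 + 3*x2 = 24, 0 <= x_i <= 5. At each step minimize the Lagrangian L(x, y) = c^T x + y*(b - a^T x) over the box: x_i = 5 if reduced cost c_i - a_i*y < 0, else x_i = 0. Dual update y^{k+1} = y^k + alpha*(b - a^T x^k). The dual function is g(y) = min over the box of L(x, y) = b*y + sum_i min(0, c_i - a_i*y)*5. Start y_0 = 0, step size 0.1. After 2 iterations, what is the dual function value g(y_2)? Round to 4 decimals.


Dual ascent for LP: min 2*x1 + 4*x2, 3*x1 + 3*x2 = 24, 0 <= x_i <= 5
Step 1: y^k = 0.0, reduced costs: (2.0, 4.0)
  x^k = (0.0, 0.0), subgradient = b - a^T x = 24.0
  y^{k+1} = 0.0 + 0.1*24.0 = 2.4
Step 2: y^k = 2.4, reduced costs: (-5.2, -3.2)
  x^k = (5.0, 5.0), subgradient = b - a^T x = -6.0
  y^{k+1} = 2.4 + 0.1*-6.0 = 1.8
Dual objective at y_2 = 1.8: reduced costs (-3.4, -1.4), box minimizer x = (5.0, 5.0)
g(y_2) = b*y + (c1 - a1*y)*x1 + (c2 - a2*y)*x2 = 24*1.8 + (-3.4)*5.0 + (-1.4)*5.0 = 43.2 - 17.0 - 7.0 = 19.2


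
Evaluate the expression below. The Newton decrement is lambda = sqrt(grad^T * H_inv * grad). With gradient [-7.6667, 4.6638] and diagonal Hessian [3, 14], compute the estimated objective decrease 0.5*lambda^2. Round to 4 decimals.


Step 1: H is diagonal, so H^(-1) * g = [-2.5556, 0.3331].
Step 2: g^T H^(-1) g = sum_i g_i^2 / H_ii
  = (-7.6667)^2/3 + (4.6638)^2/14
  = 19.5928 + 1.5536 = 21.1464
Step 3: Objective decrease = 0.5 * g^T H^(-1) g = 10.5732


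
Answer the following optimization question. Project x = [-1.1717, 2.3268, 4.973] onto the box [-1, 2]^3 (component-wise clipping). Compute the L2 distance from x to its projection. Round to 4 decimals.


Project each component onto [-1, 2].
clip(-1.1717) = -1.0, clip(2.3268) = 2.0, clip(4.973) = 2.0
Projection = [-1.0, 2.0, 2.0]
Squared diffs: [0.0295, 0.1068, 8.8387]
Distance = sqrt(8.975) = 2.9958


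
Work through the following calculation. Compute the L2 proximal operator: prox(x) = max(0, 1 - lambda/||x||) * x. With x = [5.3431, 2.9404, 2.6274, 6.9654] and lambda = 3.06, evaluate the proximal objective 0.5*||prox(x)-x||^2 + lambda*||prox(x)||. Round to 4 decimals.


Step 1: Compute ||x||.
||x|| = 9.6237
Step 2: Compute scaling factor.
scale = max(0, 1 - 3.06/9.6237) = 0.682
Step 3: prox(x) = [3.6442, 2.0055, 1.792, 4.7506]
||prox(x)|| = 6.5637
Step 4: Proximal objective.
0.5*||prox-x||^2 = 4.6818
lambda*||prox|| = 20.0849
Total = 24.7666


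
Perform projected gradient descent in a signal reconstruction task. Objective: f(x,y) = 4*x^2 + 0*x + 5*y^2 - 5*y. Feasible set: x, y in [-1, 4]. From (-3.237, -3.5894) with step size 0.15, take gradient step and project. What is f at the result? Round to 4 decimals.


Step 1: Compute gradient at (-3.237, -3.5894).
grad_x = 2*4*-3.237 + 0 = -25.896
grad_y = 2*5*-3.5894 - 5 = -40.894
Step 2: Gradient step.
x_raw = -3.237 - 0.15*-25.896 = 0.6474
y_raw = -3.5894 - 0.15*-40.894 = 2.5447
Step 3: Project onto [-1, 4].
x_proj = clip(0.6474) = 0.6474
y_proj = clip(2.5447) = 2.5447
Step 4: Evaluate f.
f(0.6474, 2.5447) = 21.3305


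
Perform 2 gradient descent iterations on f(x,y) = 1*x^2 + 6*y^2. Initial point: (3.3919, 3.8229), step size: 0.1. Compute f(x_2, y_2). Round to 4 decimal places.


Gradient descent on f(x,y) = 1*x^2 + 6*y^2.
Starting point: (3.3919, 3.8229), alpha = 0.1
Step 1: grad_x = 2*1*3.3919 = 6.7838, grad_y = 2*6*3.8229 = 45.8748
  x_1 = 3.3919 - 0.1*6.7838 = 2.7135
  y_1 = 3.8229 - 0.1*45.8748 = -0.7646
Step 2: grad_x = 2*1*2.7135 = 5.427, grad_y = 2*6*-0.7646 = -9.175
  x_2 = 2.7135 - 0.1*5.427 = 2.1708
  y_2 = -0.7646 - 0.1*-9.175 = 0.1529
f(2.1708, 0.1529) = 1*2.1708^2 + 6*0.1529^2 = 4.8527


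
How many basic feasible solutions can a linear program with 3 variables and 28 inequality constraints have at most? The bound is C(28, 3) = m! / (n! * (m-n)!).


Each vertex corresponds to some choice of n active constraints out of m, so the number of vertices is at most C(m, n) = m! / (n!(m-n)!).
m = 28, n = 3
Numerator: 28 * 27 * 26
Denominator: 3! = 6
C(28, 3) = 3276


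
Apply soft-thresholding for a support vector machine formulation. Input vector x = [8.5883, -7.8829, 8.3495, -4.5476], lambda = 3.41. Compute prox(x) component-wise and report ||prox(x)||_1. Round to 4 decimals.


Soft-thresholding with lambda = 3.41:
prox(8.5883) = sign(8.5883)*max(|8.5883| - 3.41, 0) = 5.1783
prox(-7.8829) = sign(-7.8829)*max(|-7.8829| - 3.41, 0) = -4.4729
prox(8.3495) = sign(8.3495)*max(|8.3495| - 3.41, 0) = 4.9395
prox(-4.5476) = sign(-4.5476)*max(|-4.5476| - 3.41, 0) = -1.1376
prox(x) = [5.1783, -4.4729, 4.9395, -1.1376]
||prox(x)||_1 = 5.1783 + 4.4729 + 4.9395 + 1.1376 = 15.7283


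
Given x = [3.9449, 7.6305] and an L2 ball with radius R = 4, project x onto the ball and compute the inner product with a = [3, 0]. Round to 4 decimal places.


Step 1: Compute ||x|| (intermediates to 6 decimals).
||x|| = sqrt(3.9449^2 + 7.6305^2) = 8.589922
Step 2: Project.
Since ||x|| > R, scale = R/||x|| = 4/8.589922 = 0.465662, proj(x) = scale * x
proj(x) = [1.83699, 3.553234]
Step 3: Dot product.
a^T * proj(x) = 3*1.83699 + 0*3.553234 = 5.511


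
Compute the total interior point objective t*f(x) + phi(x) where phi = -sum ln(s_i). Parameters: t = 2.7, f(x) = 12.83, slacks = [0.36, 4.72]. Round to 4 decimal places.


Step 1: Compute log-barrier.
ln values: [-1.0217, 1.5518]
phi = -(-1.0217 + 1.5518) = -0.5302
Step 2: Compute augmented objective.
t*f(x) = 2.7*12.83 = 34.641
Total = 34.641 - 0.5302 = 34.1108


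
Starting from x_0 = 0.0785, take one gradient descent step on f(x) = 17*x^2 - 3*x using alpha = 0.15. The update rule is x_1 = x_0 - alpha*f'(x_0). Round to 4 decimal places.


We compute the gradient at x_0 and apply the update.
f'(x) = 34*x - 3
f'(0.0785) = 34*0.0785 - 3 = -0.331
x_1 = 0.0785 - 0.15*-0.331 = 0.1282


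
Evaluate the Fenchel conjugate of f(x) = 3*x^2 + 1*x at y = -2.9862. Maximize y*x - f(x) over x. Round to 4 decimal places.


f*(y) = sup_x {y*x - a*x^2 - b*x} = sup_x {(y-b)*x - a*x^2}
FOC: (y - b) - 2a*x = 0 => x* = (y - b)/(2a)
x* = (-2.9862 - 1)/(2*3) = -0.6644
f*(-2.9862) = (y-b)^2/(4a) = (-2.9862 - 1)^2/(4*3)
= 15.8898/12 = 1.3241


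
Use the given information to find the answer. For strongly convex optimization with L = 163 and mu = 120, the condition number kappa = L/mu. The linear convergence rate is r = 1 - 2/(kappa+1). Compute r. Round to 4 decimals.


Step 1: Compute the condition number.
kappa = L/mu = 163/120 = 1.3583
Step 2: Compute the convergence rate.
r = 1 - 2/(kappa + 1) = 1 - 2*mu/(L + mu) = (L - mu)/(L + mu) = 43/283 = 0.1519


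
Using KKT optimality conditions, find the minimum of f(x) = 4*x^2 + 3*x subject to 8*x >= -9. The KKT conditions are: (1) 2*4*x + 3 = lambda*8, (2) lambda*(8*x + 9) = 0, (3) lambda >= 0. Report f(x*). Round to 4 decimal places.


Step 1: Try lambda = 0 (constraint inactive).
Stationarity: 2*4*x + 3 = 0
x* = -3/(2*4) = -0.375
Check constraint: 8*-0.375 = -3.0 >= -9 -- satisfied.
Step 2: Compute optimal value.
f(x*) = 4*(-0.375)^2 + 3*(-0.375) = -0.5625


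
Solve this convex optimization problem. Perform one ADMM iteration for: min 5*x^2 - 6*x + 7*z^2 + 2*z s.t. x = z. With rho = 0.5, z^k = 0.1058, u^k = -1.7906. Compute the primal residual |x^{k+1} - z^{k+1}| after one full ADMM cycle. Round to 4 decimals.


ADMM iteration with rho = 0.5, z^k = 0.1058, u^k = -1.7906
Step 1: x-update.
Minimize 5*x^2 - 6*x + (0.5/2)*(x - 0.1058 - 1.7906)^2
FOC: (2*5 + 0.5)*x = 6 + 0.5*(0.1058 + 1.7906)
x^{k+1} = 0.6617
Step 2: z-update.
Minimize 7*z^2 + 2*z + (0.5/2)*(0.6617 - z - 1.7906)^2
FOC: (2*7 + 0.5)*z = -2 + 0.5*(0.6617 - 1.7906)
z^{k+1} = -0.1769
Step 3: u-update.
u^{k+1} = -1.7906 + 0.6617 + 0.1769 = -0.952
Step 4: Primal residual = |0.6617 + 0.1769| = 0.8386


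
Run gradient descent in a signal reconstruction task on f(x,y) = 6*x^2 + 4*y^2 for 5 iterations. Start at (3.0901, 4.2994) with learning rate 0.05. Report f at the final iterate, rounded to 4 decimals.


Gradient descent on f(x,y) = 6*x^2 + 4*y^2.
Starting point: (3.0901, 4.2994), alpha = 0.05
Step 1: grad_x = 2*6*3.0901 = 37.0812, grad_y = 2*4*4.2994 = 34.3952
  x_1 = 3.0901 - 0.05*37.0812 = 1.236
  y_1 = 4.2994 - 0.05*34.3952 = 2.5796
Step 2: grad_x = 2*6*1.236 = 14.8325, grad_y = 2*4*2.5796 = 20.6371
  x_2 = 1.236 - 0.05*14.8325 = 0.4944
  y_2 = 2.5796 - 0.05*20.6371 = 1.5478
Step 3: grad_x = 2*6*0.4944 = 5.933, grad_y = 2*4*1.5478 = 12.3823
  x_3 = 0.4944 - 0.05*5.933 = 0.1978
  y_3 = 1.5478 - 0.05*12.3823 = 0.9287
Step 4: grad_x = 2*6*0.1978 = 2.3732, grad_y = 2*4*0.9287 = 7.4294
  x_4 = 0.1978 - 0.05*2.3732 = 0.0791
  y_4 = 0.9287 - 0.05*7.4294 = 0.5572
Step 5: grad_x = 2*6*0.0791 = 0.9493, grad_y = 2*4*0.5572 = 4.4576
  x_5 = 0.0791 - 0.05*0.9493 = 0.0316
  y_5 = 0.5572 - 0.05*4.4576 = 0.3343
f(0.0316, 0.3343) = 6*0.0316^2 + 4*0.3343^2 = 0.4531


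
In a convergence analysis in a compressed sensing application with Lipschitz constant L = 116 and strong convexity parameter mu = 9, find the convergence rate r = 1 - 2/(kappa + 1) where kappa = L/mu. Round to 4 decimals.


Step 1: Compute the condition number.
kappa = L/mu = 116/9 = 12.8889
Step 2: Compute the convergence rate.
r = 1 - 2/(kappa + 1) = 1 - 2*mu/(L + mu) = (L - mu)/(L + mu) = 107/125 = 0.856


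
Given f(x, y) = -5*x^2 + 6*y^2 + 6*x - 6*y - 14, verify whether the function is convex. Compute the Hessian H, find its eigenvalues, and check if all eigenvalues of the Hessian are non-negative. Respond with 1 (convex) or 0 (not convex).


The Hessian of f(x,y) = -5*x^2 + 6*y^2 + 6*x - 6*y - 14 is:
H = [[-10, 0], [0, 12]]
Trace = -10 + 12 = 2
Determinant = -10*12 - (0)^2 = -120
Discriminant = (2)^2 - 4*-120 = 484.0
Eigenvalues: lambda_1 = -10.0, lambda_2 = 12.0
The function is not convex.

0


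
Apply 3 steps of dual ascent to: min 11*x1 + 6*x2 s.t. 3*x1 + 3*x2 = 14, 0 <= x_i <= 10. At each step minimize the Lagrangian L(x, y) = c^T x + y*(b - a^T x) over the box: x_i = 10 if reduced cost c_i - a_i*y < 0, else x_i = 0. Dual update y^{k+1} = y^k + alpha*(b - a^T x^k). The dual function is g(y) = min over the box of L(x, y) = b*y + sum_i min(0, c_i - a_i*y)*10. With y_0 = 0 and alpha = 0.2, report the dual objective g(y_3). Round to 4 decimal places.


Dual ascent for LP: min 11*x1 + 6*x2, 3*x1 + 3*x2 = 14, 0 <= x_i <= 10
Step 1: y^k = 0.0, reduced costs: (11.0, 6.0)
  x^k = (0.0, 0.0), subgradient = b - a^T x = 14.0
  y^{k+1} = 0.0 + 0.2*14.0 = 2.8
Step 2: y^k = 2.8, reduced costs: (2.6, -2.4)
  x^k = (0.0, 10.0), subgradient = b - a^T x = -16.0
  y^{k+1} = 2.8 + 0.2*-16.0 = -0.4
Step 3: y^k = -0.4, reduced costs: (12.2, 7.2)
  x^k = (0.0, 0.0), subgradient = b - a^T x = 14.0
  y^{k+1} = -0.4 + 0.2*14.0 = 2.4
Dual objective at y_3 = 2.4: reduced costs (3.8, -1.2), box minimizer x = (0.0, 10.0)
g(y_3) = b*y + (c1 - a1*y)*x1 + (c2 - a2*y)*x2 = 14*2.4 + 3.8*0.0 + (-1.2)*10.0 = 33.6 + 0.0 - 12.0 = 21.6


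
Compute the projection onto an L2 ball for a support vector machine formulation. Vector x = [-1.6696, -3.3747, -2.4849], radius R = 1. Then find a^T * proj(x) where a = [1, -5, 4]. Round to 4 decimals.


Step 1: Compute ||x|| (intermediates to 6 decimals).
||x|| = sqrt((-1.6696)^2 + (-3.3747)^2 + (-2.4849)^2) = 4.511196
Step 2: Project.
Since ||x|| > R, scale = R/||x|| = 1/4.511196 = 0.221671, proj(x) = scale * x
proj(x) = [-0.370102, -0.748073, -0.55083]
Step 3: Dot product.
a^T * proj(x) = 1*(-0.370102) - 5*(-0.748073) + 4*(-0.55083) = 1.1669


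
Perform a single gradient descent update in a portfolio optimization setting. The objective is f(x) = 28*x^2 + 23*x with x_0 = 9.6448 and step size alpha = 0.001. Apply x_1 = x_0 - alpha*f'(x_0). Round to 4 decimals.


We compute the gradient at x_0 and apply the update.
f'(x) = 56*x + 23
f'(9.6448) = 56*9.6448 + 23 = 563.1088
x_1 = 9.6448 - 0.001*563.1088 = 9.0817


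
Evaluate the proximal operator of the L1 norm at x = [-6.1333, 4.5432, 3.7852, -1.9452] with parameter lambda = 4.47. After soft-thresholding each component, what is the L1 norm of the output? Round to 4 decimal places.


Soft-thresholding with lambda = 4.47:
prox(-6.1333) = sign(-6.1333)*max(|-6.1333| - 4.47, 0) = -1.6633
prox(4.5432) = sign(4.5432)*max(|4.5432| - 4.47, 0) = 0.0732
prox(3.7852) = sign(3.7852)*max(|3.7852| - 4.47, 0) = 0.0
prox(-1.9452) = sign(-1.9452)*max(|-1.9452| - 4.47, 0) = 0.0
prox(x) = [-1.6633, 0.0732, 0.0, 0.0]
||prox(x)||_1 = 1.6633 + 0.0732 + 0.0 + 0.0 = 1.7365


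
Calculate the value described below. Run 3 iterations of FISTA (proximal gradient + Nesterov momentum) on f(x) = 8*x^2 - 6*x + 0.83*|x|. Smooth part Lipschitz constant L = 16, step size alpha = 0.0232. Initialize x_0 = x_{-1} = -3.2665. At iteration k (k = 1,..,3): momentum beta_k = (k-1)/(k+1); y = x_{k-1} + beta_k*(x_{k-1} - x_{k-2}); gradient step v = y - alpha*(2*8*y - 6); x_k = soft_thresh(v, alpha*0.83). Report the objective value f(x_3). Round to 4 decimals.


FISTA on f(x) = 8*x^2 - 6*x + 0.83*|x|
L = 16, alpha = 0.0232
Iteration 1: beta = 0.0, y = -3.2665 + 0.0*(-3.2665 + 3.2665) = -3.2665
  grad(y) = -58.264, v = y - alpha*grad = -1.9148
  prox(v) = soft_thresh(-1.9148, 0.0193) = -1.8955
Iteration 2: beta = 0.3333, y = -1.8955 + 0.3333*(-1.8955 + 3.2665) = -1.4385
  grad(y) = -29.0164, v = y - alpha*grad = -0.7653
  prox(v) = soft_thresh(-0.7653, 0.0193) = -0.7461
Iteration 3: beta = 0.5, y = -0.7461 + 0.5*(-0.7461 + 1.8955) = -0.1714
  grad(y) = -8.742, v = y - alpha*grad = 0.0314
  prox(v) = soft_thresh(0.0314, 0.0193) = 0.0122
f(x_3) = 8*0.0122^2 - 6*0.0122 + 0.83*|0.0122| = -0.0618


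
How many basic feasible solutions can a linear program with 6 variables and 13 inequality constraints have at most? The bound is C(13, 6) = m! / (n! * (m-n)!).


Each vertex corresponds to some choice of n active constraints out of m, so the number of vertices is at most C(m, n) = m! / (n!(m-n)!).
m = 13, n = 6
Numerator: 13 * 12 * 11 * 10 * 9 * 8
Denominator: 6! = 720
C(13, 6) = 1716


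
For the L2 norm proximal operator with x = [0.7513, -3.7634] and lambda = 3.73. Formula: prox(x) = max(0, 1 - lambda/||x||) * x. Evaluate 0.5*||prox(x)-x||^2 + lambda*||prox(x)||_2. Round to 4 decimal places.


Step 1: Compute ||x||.
||x|| = 3.8377
Step 2: Compute scaling factor.
scale = max(0, 1 - 3.73/3.8377) = 0.0281
Step 3: prox(x) = [0.0211, -0.1056]
||prox(x)|| = 0.1077
Step 4: Proximal objective.
0.5*||prox-x||^2 = 6.9565
lambda*||prox|| = 0.4017
Total = 7.358


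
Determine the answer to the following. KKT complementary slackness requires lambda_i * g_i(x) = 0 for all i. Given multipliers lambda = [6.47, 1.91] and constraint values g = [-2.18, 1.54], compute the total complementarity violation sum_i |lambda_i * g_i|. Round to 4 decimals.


KKT complementary slackness check:
lambda_1 * g_1 = 6.47 * -2.18 = -14.1046
lambda_2 * g_2 = 1.91 * 1.54 = 2.9414
Total violation = 14.1046 + 2.9414 = 17.046


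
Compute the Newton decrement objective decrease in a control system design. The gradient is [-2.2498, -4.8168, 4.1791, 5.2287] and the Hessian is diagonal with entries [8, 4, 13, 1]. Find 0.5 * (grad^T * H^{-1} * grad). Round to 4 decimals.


Step 1: H is diagonal, so H^(-1) * g = [-0.2812, -1.2042, 0.3215, 5.2287].
Step 2: g^T H^(-1) g = sum_i g_i^2 / H_ii
  = (-2.2498)^2/8 + (-4.8168)^2/4 + (4.1791)^2/13 + (5.2287)^2/1
  = 0.6327 + 5.8004 + 1.3435 + 27.3393 = 35.1158
Step 3: Objective decrease = 0.5 * g^T H^(-1) g = 17.5579


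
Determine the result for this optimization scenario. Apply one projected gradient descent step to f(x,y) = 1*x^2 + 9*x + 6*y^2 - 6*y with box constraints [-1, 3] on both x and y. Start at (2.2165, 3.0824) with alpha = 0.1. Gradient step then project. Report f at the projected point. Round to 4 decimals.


Step 1: Compute gradient at (2.2165, 3.0824).
grad_x = 2*1*2.2165 + 9 = 13.433
grad_y = 2*6*3.0824 - 6 = 30.9888
Step 2: Gradient step.
x_raw = 2.2165 - 0.1*13.433 = 0.8732
y_raw = 3.0824 - 0.1*30.9888 = -0.0165
Step 3: Project onto [-1, 3].
x_proj = clip(0.8732) = 0.8732
y_proj = clip(-0.0165) = -0.0165
Step 4: Evaluate f.
f(0.8732, -0.0165) = 8.7218


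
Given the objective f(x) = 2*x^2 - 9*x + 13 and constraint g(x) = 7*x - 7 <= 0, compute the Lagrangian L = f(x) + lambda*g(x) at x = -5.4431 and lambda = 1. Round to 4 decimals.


Step 1: Evaluate f(x).
f(-5.4431) = 2*(-5.4431)^2 - 9*(-5.4431) + 13 = 121.2426
Step 2: Evaluate g(x).
g(-5.4431) = 7*-5.4431 - 7 = -45.1017
Step 3: Compute Lagrangian.
L = 121.2426 + 1*-45.1017 = 76.1409


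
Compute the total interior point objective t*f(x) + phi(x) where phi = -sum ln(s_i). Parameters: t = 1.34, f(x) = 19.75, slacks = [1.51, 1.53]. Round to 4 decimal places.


Step 1: Compute log-barrier.
ln values: [0.4121, 0.4253]
phi = -(0.4121 + 0.4253) = -0.8374
Step 2: Compute augmented objective.
t*f(x) = 1.34*19.75 = 26.465
Total = 26.465 - 0.8374 = 25.6276


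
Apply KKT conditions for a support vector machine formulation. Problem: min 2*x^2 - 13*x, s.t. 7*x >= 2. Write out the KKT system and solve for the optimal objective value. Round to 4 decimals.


Step 1: Try lambda = 0 (constraint inactive).
Stationarity: 2*2*x - 13 = 0
x* = 13/(2*2) = 3.25
Check constraint: 7*3.25 = 22.75 >= 2 -- satisfied.
Step 2: Compute optimal value.
f(x*) = 2*3.25^2 - 13*3.25 = -21.125


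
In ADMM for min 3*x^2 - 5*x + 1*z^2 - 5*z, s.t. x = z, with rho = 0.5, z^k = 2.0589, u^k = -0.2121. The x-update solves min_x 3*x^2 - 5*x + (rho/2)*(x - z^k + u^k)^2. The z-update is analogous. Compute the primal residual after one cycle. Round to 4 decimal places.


ADMM iteration with rho = 0.5, z^k = 2.0589, u^k = -0.2121
Step 1: x-update.
Minimize 3*x^2 - 5*x + (0.5/2)*(x - 2.0589 - 0.2121)^2
FOC: (2*3 + 0.5)*x = 5 + 0.5*(2.0589 + 0.2121)
x^{k+1} = 0.9439
Step 2: z-update.
Minimize 1*z^2 - 5*z + (0.5/2)*(0.9439 - z - 0.2121)^2
FOC: (2*1 + 0.5)*z = 5 + 0.5*(0.9439 - 0.2121)
z^{k+1} = 2.1464
Step 3: u-update.
u^{k+1} = -0.2121 + 0.9439 - 2.1464 = -1.4145
Step 4: Primal residual = |0.9439 - 2.1464| = 1.2024


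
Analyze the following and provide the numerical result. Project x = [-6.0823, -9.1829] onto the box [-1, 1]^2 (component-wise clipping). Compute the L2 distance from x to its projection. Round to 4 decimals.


Project each component onto [-1, 1].
clip(-6.0823) = -1.0, clip(-9.1829) = -1.0
Projection = [-1.0, -1.0]
Squared diffs: [25.8298, 66.9599]
Distance = sqrt(92.7897) = 9.6327


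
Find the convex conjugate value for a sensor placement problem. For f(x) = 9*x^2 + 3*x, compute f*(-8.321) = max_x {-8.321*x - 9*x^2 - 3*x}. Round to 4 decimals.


f*(y) = sup_x {y*x - a*x^2 - b*x} = sup_x {(y-b)*x - a*x^2}
FOC: (y - b) - 2a*x = 0 => x* = (y - b)/(2a)
x* = (-8.321 - 3)/(2*9) = -0.6289
f*(-8.321) = (y-b)^2/(4a) = (-8.321 - 3)^2/(4*9)
= 128.165/36 = 3.5601


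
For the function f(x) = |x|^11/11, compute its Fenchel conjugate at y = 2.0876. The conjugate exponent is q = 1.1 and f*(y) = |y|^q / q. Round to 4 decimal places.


The conjugate exponent q satisfies 1/p + 1/q = 1.
p = 11, so q = 11/(11 - 1) = 1.1
|y|^q = 2.0876^1.1 = 2.247
f*(2.0876) = 2.247 / 1.1 = 2.0428


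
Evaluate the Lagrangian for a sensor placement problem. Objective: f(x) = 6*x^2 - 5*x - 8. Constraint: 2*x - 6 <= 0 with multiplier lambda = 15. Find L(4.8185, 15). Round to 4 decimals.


Step 1: Evaluate f(x).
f(4.8185) = 6*4.8185^2 - 5*4.8185 - 8 = 107.2152
Step 2: Evaluate g(x).
g(4.8185) = 2*4.8185 - 6 = 3.637
Step 3: Compute Lagrangian.
L = 107.2152 + 15*3.637 = 161.7702


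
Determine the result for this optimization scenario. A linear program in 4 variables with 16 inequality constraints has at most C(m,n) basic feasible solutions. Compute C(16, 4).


Each vertex corresponds to some choice of n active constraints out of m, so the number of vertices is at most C(m, n) = m! / (n!(m-n)!).
m = 16, n = 4
Numerator: 16 * 15 * 14 * 13
Denominator: 4! = 24
C(16, 4) = 1820


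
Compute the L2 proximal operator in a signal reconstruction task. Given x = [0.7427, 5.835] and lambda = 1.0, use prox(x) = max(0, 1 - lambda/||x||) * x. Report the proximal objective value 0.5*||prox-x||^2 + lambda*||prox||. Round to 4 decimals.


Step 1: Compute ||x||.
||x|| = 5.8821
Step 2: Compute scaling factor.
scale = max(0, 1 - 1.0/5.8821) = 0.83
Step 3: prox(x) = [0.6164, 4.843]
||prox(x)|| = 4.8821
Step 4: Proximal objective.
0.5*||prox-x||^2 = 0.5
lambda*||prox|| = 4.8821
Total = 5.3821


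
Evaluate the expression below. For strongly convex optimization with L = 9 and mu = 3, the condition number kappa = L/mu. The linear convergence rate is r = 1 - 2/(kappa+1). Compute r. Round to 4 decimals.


Step 1: Compute the condition number.
kappa = L/mu = 9/3 = 3.0
Step 2: Compute the convergence rate.
r = 1 - 2/(kappa + 1) = 1 - 2*mu/(L + mu) = (L - mu)/(L + mu) = 6/12 = 0.5


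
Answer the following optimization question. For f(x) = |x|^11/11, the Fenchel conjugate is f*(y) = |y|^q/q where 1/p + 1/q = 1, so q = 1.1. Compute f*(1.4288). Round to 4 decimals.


The conjugate exponent q satisfies 1/p + 1/q = 1.
p = 11, so q = 11/(11 - 1) = 1.1
|y|^q = 1.4288^1.1 = 1.4807
f*(1.4288) = 1.4807 / 1.1 = 1.3461


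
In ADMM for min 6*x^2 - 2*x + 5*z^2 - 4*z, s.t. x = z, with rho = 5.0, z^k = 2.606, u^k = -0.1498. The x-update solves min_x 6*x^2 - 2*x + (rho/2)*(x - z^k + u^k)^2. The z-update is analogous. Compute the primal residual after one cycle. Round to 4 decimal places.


ADMM iteration with rho = 5.0, z^k = 2.606, u^k = -0.1498
Step 1: x-update.
Minimize 6*x^2 - 2*x + (5.0/2)*(x - 2.606 - 0.1498)^2
FOC: (2*6 + 5.0)*x = 2 + 5.0*(2.606 + 0.1498)
x^{k+1} = 0.9282
Step 2: z-update.
Minimize 5*z^2 - 4*z + (5.0/2)*(0.9282 - z - 0.1498)^2
FOC: (2*5 + 5.0)*z = 4 + 5.0*(0.9282 - 0.1498)
z^{k+1} = 0.5261
Step 3: u-update.
u^{k+1} = -0.1498 + 0.9282 - 0.5261 = 0.2523
Step 4: Primal residual = |0.9282 - 0.5261| = 0.4021


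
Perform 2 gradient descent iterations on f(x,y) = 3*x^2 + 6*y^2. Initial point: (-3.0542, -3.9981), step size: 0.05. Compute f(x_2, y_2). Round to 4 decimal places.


Gradient descent on f(x,y) = 3*x^2 + 6*y^2.
Starting point: (-3.0542, -3.9981), alpha = 0.05
Step 1: grad_x = 2*3*-3.0542 = -18.3252, grad_y = 2*6*-3.9981 = -47.9772
  x_1 = -3.0542 - 0.05*-18.3252 = -2.1379
  y_1 = -3.9981 - 0.05*-47.9772 = -1.5992
Step 2: grad_x = 2*3*-2.1379 = -12.8276, grad_y = 2*6*-1.5992 = -19.1909
  x_2 = -2.1379 - 0.05*-12.8276 = -1.4966
  y_2 = -1.5992 - 0.05*-19.1909 = -0.6397
f(-1.4966, -0.6397) = 3*(-1.4966)^2 + 6*(-0.6397)^2 = 9.1743


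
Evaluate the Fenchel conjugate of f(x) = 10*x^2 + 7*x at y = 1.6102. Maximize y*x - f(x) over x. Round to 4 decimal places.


f*(y) = sup_x {y*x - a*x^2 - b*x} = sup_x {(y-b)*x - a*x^2}
FOC: (y - b) - 2a*x = 0 => x* = (y - b)/(2a)
x* = (1.6102 - 7)/(2*10) = -0.2695
f*(1.6102) = (y-b)^2/(4a) = (1.6102 - 7)^2/(4*10)
= 29.0499/40 = 0.7262


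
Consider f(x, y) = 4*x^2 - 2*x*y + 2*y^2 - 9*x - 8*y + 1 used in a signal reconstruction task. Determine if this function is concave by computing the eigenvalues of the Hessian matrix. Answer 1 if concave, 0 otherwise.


The Hessian of f(x,y) = 4*x^2 - 2*x*y + 2*y^2 - 9*x - 8*y + 1 is:
H = [[8, -2], [-2, 4]]
Trace = 8 + 4 = 12
Determinant = 8*4 - (-2)^2 = 28
Discriminant = (12)^2 - 4*28 = 32.0
Eigenvalues: lambda_1 = 3.1716, lambda_2 = 8.8284
The function is not concave.

0


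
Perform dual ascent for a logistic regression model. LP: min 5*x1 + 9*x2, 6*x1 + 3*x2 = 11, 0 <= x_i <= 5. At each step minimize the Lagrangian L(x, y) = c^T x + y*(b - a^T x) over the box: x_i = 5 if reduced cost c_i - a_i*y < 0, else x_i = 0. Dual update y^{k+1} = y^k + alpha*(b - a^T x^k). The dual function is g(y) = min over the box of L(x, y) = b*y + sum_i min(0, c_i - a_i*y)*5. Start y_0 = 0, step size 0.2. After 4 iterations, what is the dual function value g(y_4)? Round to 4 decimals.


Dual ascent for LP: min 5*x1 + 9*x2, 6*x1 + 3*x2 = 11, 0 <= x_i <= 5
Step 1: y^k = 0.0, reduced costs: (5.0, 9.0)
  x^k = (0.0, 0.0), subgradient = b - a^T x = 11.0
  y^{k+1} = 0.0 + 0.2*11.0 = 2.2
Step 2: y^k = 2.2, reduced costs: (-8.2, 2.4)
  x^k = (5.0, 0.0), subgradient = b - a^T x = -19.0
  y^{k+1} = 2.2 + 0.2*-19.0 = -1.6
Step 3: y^k = -1.6, reduced costs: (14.6, 13.8)
  x^k = (0.0, 0.0), subgradient = b - a^T x = 11.0
  y^{k+1} = -1.6 + 0.2*11.0 = 0.6
Step 4: y^k = 0.6, reduced costs: (1.4, 7.2)
  x^k = (0.0, 0.0), subgradient = b - a^T x = 11.0
  y^{k+1} = 0.6 + 0.2*11.0 = 2.8
Dual objective at y_4 = 2.8: reduced costs (-11.8, 0.6), box minimizer x = (5.0, 0.0)
g(y_4) = b*y + (c1 - a1*y)*x1 + (c2 - a2*y)*x2 = 11*2.8 + (-11.8)*5.0 + 0.6*0.0 = 30.8 - 59.0 + 0.0 = -28.2


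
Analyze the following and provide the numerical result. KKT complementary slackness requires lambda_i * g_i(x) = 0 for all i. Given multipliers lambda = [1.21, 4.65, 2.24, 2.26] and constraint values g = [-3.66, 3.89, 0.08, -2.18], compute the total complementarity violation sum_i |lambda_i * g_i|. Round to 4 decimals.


KKT complementary slackness check:
lambda_1 * g_1 = 1.21 * -3.66 = -4.4286
lambda_2 * g_2 = 4.65 * 3.89 = 18.0885
lambda_3 * g_3 = 2.24 * 0.08 = 0.1792
lambda_4 * g_4 = 2.26 * -2.18 = -4.9268
Total violation = 4.4286 + 18.0885 + 0.1792 + 4.9268 = 27.6231


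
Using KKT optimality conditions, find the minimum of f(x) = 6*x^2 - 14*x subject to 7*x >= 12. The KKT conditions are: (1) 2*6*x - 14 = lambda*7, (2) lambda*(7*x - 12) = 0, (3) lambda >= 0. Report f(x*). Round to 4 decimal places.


Step 1: Try lambda = 0 (constraint inactive).
x_unc = 14/(2*6) = 1.1667
Check: 7*1.1667 = 8.1669 < 12 -- violated!
Step 2: Constraint must be active: 7*x = 12
x* = 12/7 = 1.7143 (rounded; the exact value 12/7 is used below)
lambda = (2*6*(12/7) - 14)/7 = 0.9388
Step 3: Compute optimal value.
f(x*) = 6*(12/7)^2 - 14*(12/7) = -6.3673


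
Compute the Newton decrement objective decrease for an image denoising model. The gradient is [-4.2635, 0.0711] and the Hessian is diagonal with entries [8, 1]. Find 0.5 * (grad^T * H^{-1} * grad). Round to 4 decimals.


Step 1: H is diagonal, so H^(-1) * g = [-0.5329, 0.0711].
Step 2: g^T H^(-1) g = sum_i g_i^2 / H_ii
  = (-4.2635)^2/8 + (0.0711)^2/1
  = 2.2722 + 0.0051 = 2.2772
Step 3: Objective decrease = 0.5 * g^T H^(-1) g = 1.1386


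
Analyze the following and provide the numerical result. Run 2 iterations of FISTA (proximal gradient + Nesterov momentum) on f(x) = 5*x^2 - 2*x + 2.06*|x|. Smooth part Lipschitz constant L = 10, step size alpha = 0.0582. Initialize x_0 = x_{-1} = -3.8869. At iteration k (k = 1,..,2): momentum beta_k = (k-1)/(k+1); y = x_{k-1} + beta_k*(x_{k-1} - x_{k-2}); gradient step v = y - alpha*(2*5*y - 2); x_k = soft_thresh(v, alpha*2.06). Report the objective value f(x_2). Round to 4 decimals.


FISTA on f(x) = 5*x^2 - 2*x + 2.06*|x|
L = 10, alpha = 0.0582
Iteration 1: beta = 0.0, y = -3.8869 + 0.0*(-3.8869 + 3.8869) = -3.8869
  grad(y) = -40.869, v = y - alpha*grad = -1.5083
  prox(v) = soft_thresh(-1.5083, 0.1199) = -1.3884
Iteration 2: beta = 0.3333, y = -1.3884 + 0.3333*(-1.3884 + 3.8869) = -0.5556
  grad(y) = -7.5561, v = y - alpha*grad = -0.1158
  prox(v) = soft_thresh(-0.1158, 0.1199) = 0.0
f(x_2) = 5*0.0^2 - 2*0.0 + 2.06*|0.0| = 0.0


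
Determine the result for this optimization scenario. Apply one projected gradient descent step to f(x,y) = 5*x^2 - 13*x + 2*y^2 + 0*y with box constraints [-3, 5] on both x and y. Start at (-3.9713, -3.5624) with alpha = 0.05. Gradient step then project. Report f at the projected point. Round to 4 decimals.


Step 1: Compute gradient at (-3.9713, -3.5624).
grad_x = 2*5*-3.9713 - 13 = -52.713
grad_y = 2*2*-3.5624 + 0 = -14.2496
Step 2: Gradient step.
x_raw = -3.9713 - 0.05*-52.713 = -1.3357
y_raw = -3.5624 - 0.05*-14.2496 = -2.8499
Step 3: Project onto [-3, 5].
x_proj = clip(-1.3357) = -1.3357
y_proj = clip(-2.8499) = -2.8499
Step 4: Evaluate f.
f(-1.3357, -2.8499) = 42.5273


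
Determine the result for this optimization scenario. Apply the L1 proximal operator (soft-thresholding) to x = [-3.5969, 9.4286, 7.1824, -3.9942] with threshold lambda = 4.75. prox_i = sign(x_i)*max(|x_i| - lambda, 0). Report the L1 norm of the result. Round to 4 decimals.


Soft-thresholding with lambda = 4.75:
prox(-3.5969) = sign(-3.5969)*max(|-3.5969| - 4.75, 0) = 0.0
prox(9.4286) = sign(9.4286)*max(|9.4286| - 4.75, 0) = 4.6786
prox(7.1824) = sign(7.1824)*max(|7.1824| - 4.75, 0) = 2.4324
prox(-3.9942) = sign(-3.9942)*max(|-3.9942| - 4.75, 0) = 0.0
prox(x) = [0.0, 4.6786, 2.4324, 0.0]
||prox(x)||_1 = 0.0 + 4.6786 + 2.4324 + 0.0 = 7.111


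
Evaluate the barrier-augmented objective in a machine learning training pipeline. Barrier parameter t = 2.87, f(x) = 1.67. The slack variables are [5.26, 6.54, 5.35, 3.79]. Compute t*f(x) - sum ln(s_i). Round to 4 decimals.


Step 1: Compute log-barrier.
ln values: [1.6601, 1.8779, 1.6771, 1.3324]
phi = -(1.6601 + 1.8779 + 1.6771 + 1.3324) = -6.5475
Step 2: Compute augmented objective.
t*f(x) = 2.87*1.67 = 4.7929
Total = 4.7929 - 6.5475 = -1.7546


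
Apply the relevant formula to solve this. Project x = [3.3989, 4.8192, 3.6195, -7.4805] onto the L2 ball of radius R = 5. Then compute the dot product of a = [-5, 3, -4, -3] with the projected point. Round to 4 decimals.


Step 1: Compute ||x|| (intermediates to 6 decimals).
||x|| = sqrt(3.3989^2 + 4.8192^2 + 3.6195^2 + (-7.4805)^2) = 10.189989
Step 2: Project.
Since ||x|| > R, scale = R/||x|| = 5/10.189989 = 0.490678, proj(x) = scale * x
proj(x) = [1.667765, 2.364675, 1.776009, -3.670517]
Step 3: Dot product.
a^T * proj(x) = -5*1.667765 + 3*2.364675 - 4*1.776009 - 3*(-3.670517) = 2.6627


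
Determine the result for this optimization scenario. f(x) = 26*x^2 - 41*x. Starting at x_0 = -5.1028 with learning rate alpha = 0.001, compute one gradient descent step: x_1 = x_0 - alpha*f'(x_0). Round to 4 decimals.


We compute the gradient at x_0 and apply the update.
f'(x) = 52*x - 41
f'(-5.1028) = 52*-5.1028 - 41 = -306.3456
x_1 = -5.1028 - 0.001*-306.3456 = -4.7965


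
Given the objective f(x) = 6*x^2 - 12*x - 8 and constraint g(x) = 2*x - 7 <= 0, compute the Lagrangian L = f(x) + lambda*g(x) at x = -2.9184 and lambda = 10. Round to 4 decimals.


Step 1: Evaluate f(x).
f(-2.9184) = 6*(-2.9184)^2 - 12*(-2.9184) - 8 = 78.1232
Step 2: Evaluate g(x).
g(-2.9184) = 2*-2.9184 - 7 = -12.8368
Step 3: Compute Lagrangian.
L = 78.1232 + 10*-12.8368 = -50.2448


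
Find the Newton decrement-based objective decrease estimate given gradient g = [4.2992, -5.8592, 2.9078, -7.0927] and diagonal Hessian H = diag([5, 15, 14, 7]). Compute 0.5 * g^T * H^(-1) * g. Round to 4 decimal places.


Step 1: H is diagonal, so H^(-1) * g = [0.8598, -0.3906, 0.2077, -1.0132].
Step 2: g^T H^(-1) g = sum_i g_i^2 / H_ii
  = (4.2992)^2/5 + (-5.8592)^2/15 + (2.9078)^2/14 + (-7.0927)^2/7
  = 3.6966 + 2.2887 + 0.604 + 7.1866 = 13.7759
Step 3: Objective decrease = 0.5 * g^T H^(-1) g = 6.8879


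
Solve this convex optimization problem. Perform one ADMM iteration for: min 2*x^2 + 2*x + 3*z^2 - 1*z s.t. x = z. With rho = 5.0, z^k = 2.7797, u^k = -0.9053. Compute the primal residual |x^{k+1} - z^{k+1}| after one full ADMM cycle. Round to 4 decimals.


ADMM iteration with rho = 5.0, z^k = 2.7797, u^k = -0.9053
Step 1: x-update.
Minimize 2*x^2 + 2*x + (5.0/2)*(x - 2.7797 - 0.9053)^2
FOC: (2*2 + 5.0)*x = -2 + 5.0*(2.7797 + 0.9053)
x^{k+1} = 1.825
Step 2: z-update.
Minimize 3*z^2 - 1*z + (5.0/2)*(1.825 - z - 0.9053)^2
FOC: (2*3 + 5.0)*z = 1 + 5.0*(1.825 - 0.9053)
z^{k+1} = 0.509
Step 3: u-update.
u^{k+1} = -0.9053 + 1.825 - 0.509 = 0.4107
Step 4: Primal residual = |1.825 - 0.509| = 1.316


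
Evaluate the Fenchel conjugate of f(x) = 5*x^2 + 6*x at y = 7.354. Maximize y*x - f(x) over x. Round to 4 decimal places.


f*(y) = sup_x {y*x - a*x^2 - b*x} = sup_x {(y-b)*x - a*x^2}
FOC: (y - b) - 2a*x = 0 => x* = (y - b)/(2a)
x* = (7.354 - 6)/(2*5) = 0.1354
f*(7.354) = (y-b)^2/(4a) = (7.354 - 6)^2/(4*5)
= 1.8333/20 = 0.0917


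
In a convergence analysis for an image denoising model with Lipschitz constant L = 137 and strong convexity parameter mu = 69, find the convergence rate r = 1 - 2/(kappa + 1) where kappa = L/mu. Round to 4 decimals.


Step 1: Compute the condition number.
kappa = L/mu = 137/69 = 1.9855
Step 2: Compute the convergence rate.
r = 1 - 2/(kappa + 1) = 1 - 2*mu/(L + mu) = (L - mu)/(L + mu) = 68/206 = 0.3301


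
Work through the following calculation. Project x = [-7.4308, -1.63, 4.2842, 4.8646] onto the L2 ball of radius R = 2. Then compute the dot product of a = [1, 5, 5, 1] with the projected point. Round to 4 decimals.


Step 1: Compute ||x|| (intermediates to 6 decimals).
||x|| = sqrt((-7.4308)^2 + (-1.63)^2 + 4.2842^2 + 4.8646^2) = 9.994618
Step 2: Project.
Since ||x|| > R, scale = R/||x|| = 2/9.994618 = 0.200108, proj(x) = scale * x
proj(x) = [-1.486963, -0.326176, 0.857303, 0.973445]
Step 3: Dot product.
a^T * proj(x) = 1*(-1.486963) + 5*(-0.326176) + 5*0.857303 + 1*0.973445 = 2.1421


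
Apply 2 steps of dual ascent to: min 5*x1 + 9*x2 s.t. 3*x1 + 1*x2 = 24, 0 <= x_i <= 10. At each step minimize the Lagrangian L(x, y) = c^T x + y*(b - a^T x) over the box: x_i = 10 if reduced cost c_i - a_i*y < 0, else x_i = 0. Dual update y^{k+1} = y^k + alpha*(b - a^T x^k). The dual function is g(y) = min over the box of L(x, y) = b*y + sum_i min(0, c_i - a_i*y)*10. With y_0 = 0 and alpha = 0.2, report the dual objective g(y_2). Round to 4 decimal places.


Dual ascent for LP: min 5*x1 + 9*x2, 3*x1 + 1*x2 = 24, 0 <= x_i <= 10
Step 1: y^k = 0.0, reduced costs: (5.0, 9.0)
  x^k = (0.0, 0.0), subgradient = b - a^T x = 24.0
  y^{k+1} = 0.0 + 0.2*24.0 = 4.8
Step 2: y^k = 4.8, reduced costs: (-9.4, 4.2)
  x^k = (10.0, 0.0), subgradient = b - a^T x = -6.0
  y^{k+1} = 4.8 + 0.2*-6.0 = 3.6
Dual objective at y_2 = 3.6: reduced costs (-5.8, 5.4), box minimizer x = (10.0, 0.0)
g(y_2) = b*y + (c1 - a1*y)*x1 + (c2 - a2*y)*x2 = 24*3.6 + (-5.8)*10.0 + 5.4*0.0 = 86.4 - 58.0 + 0.0 = 28.4


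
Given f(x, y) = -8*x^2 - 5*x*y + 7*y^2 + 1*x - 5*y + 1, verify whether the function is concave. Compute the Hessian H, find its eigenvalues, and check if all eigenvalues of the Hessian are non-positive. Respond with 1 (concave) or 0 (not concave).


The Hessian of f(x,y) = -8*x^2 - 5*x*y + 7*y^2 + 1*x - 5*y + 1 is:
H = [[-16, -5], [-5, 14]]
Trace = -16 + 14 = -2
Determinant = -16*14 - (-5)^2 = -249
Discriminant = (-2)^2 - 4*-249 = 1000.0
Eigenvalues: lambda_1 = -16.8114, lambda_2 = 14.8114
The function is not concave.

0


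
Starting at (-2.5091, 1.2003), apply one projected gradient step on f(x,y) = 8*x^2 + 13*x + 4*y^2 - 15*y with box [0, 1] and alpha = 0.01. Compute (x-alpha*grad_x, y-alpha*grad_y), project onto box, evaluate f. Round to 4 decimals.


Step 1: Compute gradient at (-2.5091, 1.2003).
grad_x = 2*8*-2.5091 + 13 = -27.1456
grad_y = 2*4*1.2003 - 15 = -5.3976
Step 2: Gradient step.
x_raw = -2.5091 - 0.01*-27.1456 = -2.2376
y_raw = 1.2003 - 0.01*-5.3976 = 1.2543
Step 3: Project onto [0, 1].
x_proj = clip(-2.2376) = 0.0
y_proj = clip(1.2543) = 1.0
Step 4: Evaluate f.
f(0.0, 1.0) = -11.0


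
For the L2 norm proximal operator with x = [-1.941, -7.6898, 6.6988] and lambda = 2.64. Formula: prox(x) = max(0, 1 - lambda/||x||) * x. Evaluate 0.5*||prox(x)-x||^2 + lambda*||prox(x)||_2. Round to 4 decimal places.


Step 1: Compute ||x||.
||x|| = 10.3814
Step 2: Compute scaling factor.
scale = max(0, 1 - 2.64/10.3814) = 0.7457
Step 3: prox(x) = [-1.4474, -5.7343, 4.9953]
||prox(x)|| = 7.7414
Step 4: Proximal objective.
0.5*||prox-x||^2 = 3.4848
lambda*||prox|| = 20.4373
Total = 23.9222


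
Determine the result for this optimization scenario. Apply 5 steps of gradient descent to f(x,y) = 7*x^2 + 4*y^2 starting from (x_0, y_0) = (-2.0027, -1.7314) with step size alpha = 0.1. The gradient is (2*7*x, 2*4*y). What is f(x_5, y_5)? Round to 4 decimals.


Gradient descent on f(x,y) = 7*x^2 + 4*y^2.
Starting point: (-2.0027, -1.7314), alpha = 0.1
Step 1: grad_x = 2*7*-2.0027 = -28.0378, grad_y = 2*4*-1.7314 = -13.8512
  x_1 = -2.0027 - 0.1*-28.0378 = 0.8011
  y_1 = -1.7314 - 0.1*-13.8512 = -0.3463
Step 2: grad_x = 2*7*0.8011 = 11.2151, grad_y = 2*4*-0.3463 = -2.7702
  x_2 = 0.8011 - 0.1*11.2151 = -0.3204
  y_2 = -0.3463 - 0.1*-2.7702 = -0.0693
Step 3: grad_x = 2*7*-0.3204 = -4.486, grad_y = 2*4*-0.0693 = -0.554
  x_3 = -0.3204 - 0.1*-4.486 = 0.1282
  y_3 = -0.0693 - 0.1*-0.554 = -0.0139
Step 4: grad_x = 2*7*0.1282 = 1.7944, grad_y = 2*4*-0.0139 = -0.1108
  x_4 = 0.1282 - 0.1*1.7944 = -0.0513
  y_4 = -0.0139 - 0.1*-0.1108 = -0.0028
Step 5: grad_x = 2*7*-0.0513 = -0.7178, grad_y = 2*4*-0.0028 = -0.0222
  x_5 = -0.0513 - 0.1*-0.7178 = 0.0205
  y_5 = -0.0028 - 0.1*-0.0222 = -0.0006
f(0.0205, -0.0006) = 7*0.0205^2 + 4*(-0.0006)^2 = 0.0029
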